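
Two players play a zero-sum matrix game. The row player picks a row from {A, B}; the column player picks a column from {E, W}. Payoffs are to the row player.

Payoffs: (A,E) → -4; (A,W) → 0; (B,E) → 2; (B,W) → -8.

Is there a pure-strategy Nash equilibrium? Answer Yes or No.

Row minima: A → -4, B → -8; maximin = -4.
Column maxima: E → 2, W → 0; minimax = 0.
-4 ≠ 0, so no pure-strategy equilibrium exists.

No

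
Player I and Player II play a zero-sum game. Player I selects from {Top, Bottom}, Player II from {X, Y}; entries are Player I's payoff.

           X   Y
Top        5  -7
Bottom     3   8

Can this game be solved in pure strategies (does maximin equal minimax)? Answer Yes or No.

No

Row minima: Top → -7, Bottom → 3; maximin = 3.
Column maxima: X → 5, Y → 8; minimax = 5.
3 ≠ 5, so no pure-strategy equilibrium exists.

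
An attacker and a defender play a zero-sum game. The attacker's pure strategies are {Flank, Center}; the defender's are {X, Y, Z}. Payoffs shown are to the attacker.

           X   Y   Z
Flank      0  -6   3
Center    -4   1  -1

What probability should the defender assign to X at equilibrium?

7/11

Row minima: Flank → -6, Center → -4; maximin = -4.
Column maxima: X → 0, Y → 1, Z → 3; minimax = 0.
-4 ≠ 0, so there is no saddle point; optimal play is mixed.
Z is strictly dominated by X (it gives the attacker strictly more in every row), so the defender never plays it.
On the remaining 2×2 (Flank, Center vs X, Y):
Let the attacker play Flank with probability p. Expected payoff against X: 0p + (-4)(1−p) = 4p − 4; against Y: (-6)p + 1(1−p) = −7p + 1.
Setting these equal: 4p − 4 = −7p + 1 ⇒ 11p = 5 ⇒ p = 5/11, and the value is (4)·(5/11) − 4 = -24/11.
For the defender: with q = P(X), equating Flank's and Center's payoffs gives 6q − 6 = −5q + 1 ⇒ q = 7/11.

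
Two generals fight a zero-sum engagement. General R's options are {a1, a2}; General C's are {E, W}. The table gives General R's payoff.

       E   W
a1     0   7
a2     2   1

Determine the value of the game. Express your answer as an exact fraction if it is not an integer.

Row minima: a1 → 0, a2 → 1; maximin = 1.
Column maxima: E → 2, W → 7; minimax = 2.
1 ≠ 2, so there is no saddle point; optimal play is mixed.
Let General R play a1 with probability p. Expected payoff against E: 0p + 2(1−p) = −2p + 2; against W: 7p + 1(1−p) = 6p + 1.
Setting these equal: −2p + 2 = 6p + 1 ⇒ −8p = -1 ⇒ p = 1/8, and the value is (-2)·(1/8) + 2 = 7/4.
For General C: with q = P(E), equating a1's and a2's payoffs gives −7q + 7 = q + 1 ⇒ q = 3/4.

7/4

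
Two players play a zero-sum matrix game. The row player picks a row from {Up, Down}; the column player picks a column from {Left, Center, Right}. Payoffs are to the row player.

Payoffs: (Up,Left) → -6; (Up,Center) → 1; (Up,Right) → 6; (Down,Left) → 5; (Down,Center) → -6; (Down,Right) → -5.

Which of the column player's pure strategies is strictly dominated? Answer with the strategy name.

Center holds the row player's payoff strictly below Right in every row: 1 < 6, -6 < -5.
So Right is strictly dominated for the column player.

Right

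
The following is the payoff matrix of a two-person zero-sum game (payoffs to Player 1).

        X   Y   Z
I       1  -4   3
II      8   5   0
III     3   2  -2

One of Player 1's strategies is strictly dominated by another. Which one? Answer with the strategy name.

II gives a strictly higher payoff than III against every column: 8 > 3, 5 > 2, 0 > -2.
So III is strictly dominated and Player 1 never plays it.

III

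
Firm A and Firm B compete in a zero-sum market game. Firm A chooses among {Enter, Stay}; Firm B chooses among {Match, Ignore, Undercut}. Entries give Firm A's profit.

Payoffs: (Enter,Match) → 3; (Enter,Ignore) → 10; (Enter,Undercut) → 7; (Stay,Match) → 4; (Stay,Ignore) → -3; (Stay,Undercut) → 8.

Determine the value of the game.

Row minima: Enter → 3, Stay → -3; maximin = 3.
Column maxima: Match → 4, Ignore → 10, Undercut → 8; minimax = 4.
3 ≠ 4, so there is no saddle point; optimal play is mixed.
Undercut is strictly dominated by Match (it gives Firm A strictly more in every row), so Firm B never plays it.
On the remaining 2×2 (Enter, Stay vs Match, Ignore):
Let Firm A play Enter with probability p. Expected payoff against Match: 3p + 4(1−p) = −p + 4; against Ignore: 10p + (-3)(1−p) = 13p − 3.
Setting these equal: −p + 4 = 13p − 3 ⇒ −14p = -7 ⇒ p = 1/2, and the value is (-1)·(1/2) + 4 = 7/2.
For Firm B: with q = P(Match), equating Enter's and Stay's payoffs gives −7q + 10 = 7q − 3 ⇒ q = 13/14.

7/2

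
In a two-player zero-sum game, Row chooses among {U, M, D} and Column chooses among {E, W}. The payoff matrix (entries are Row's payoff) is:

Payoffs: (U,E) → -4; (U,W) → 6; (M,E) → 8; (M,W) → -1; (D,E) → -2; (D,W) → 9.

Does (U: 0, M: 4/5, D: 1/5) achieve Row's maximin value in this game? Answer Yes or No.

No

Against E this mix gives (4/5)·8 + (1/5)·(-2) = 6.
Against W this mix gives (4/5)·(-1) + (1/5)·9 = 1.
Column will play W, holding Row to 1. Shifting weight toward the row that does better against W would raise this floor (the equalizing mix achieves 7/2 against both W and E), so the proposed strategy is not optimal.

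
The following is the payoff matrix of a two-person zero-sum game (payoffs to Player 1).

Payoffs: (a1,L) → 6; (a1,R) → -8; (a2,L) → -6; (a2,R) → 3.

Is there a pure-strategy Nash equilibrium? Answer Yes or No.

Row minima: a1 → -8, a2 → -6; maximin = -6.
Column maxima: L → 6, R → 3; minimax = 3.
-6 ≠ 3, so no pure-strategy equilibrium exists.

No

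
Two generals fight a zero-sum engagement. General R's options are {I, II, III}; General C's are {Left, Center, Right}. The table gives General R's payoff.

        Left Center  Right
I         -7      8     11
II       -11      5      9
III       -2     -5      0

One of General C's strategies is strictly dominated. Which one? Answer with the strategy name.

Left holds General R's payoff strictly below Right in every row: -7 < 11, -11 < 9, -2 < 0.
So Right is strictly dominated for General C.

Right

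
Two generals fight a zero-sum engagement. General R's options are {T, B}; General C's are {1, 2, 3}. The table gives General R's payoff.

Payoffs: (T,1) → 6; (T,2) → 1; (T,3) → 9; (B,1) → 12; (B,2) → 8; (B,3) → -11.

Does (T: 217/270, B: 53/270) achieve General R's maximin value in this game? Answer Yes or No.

Against 1 this mix gives (217/270)·6 + (53/270)·12 = 323/45.
Against 2 this mix gives (217/270)·1 + (53/270)·8 = 641/270.
Against 3 this mix gives (217/270)·9 + (53/270)·(-11) = 137/27.
General C will play 2, holding General R to 641/270. Shifting weight toward the row that does better against 2 would raise this floor (the equalizing mix achieves 83/27 against both 2 and 3), so the proposed strategy is not optimal.

No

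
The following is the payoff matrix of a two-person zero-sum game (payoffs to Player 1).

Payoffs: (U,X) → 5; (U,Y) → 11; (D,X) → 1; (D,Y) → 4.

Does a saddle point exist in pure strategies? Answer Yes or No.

Yes

Row minima: U → 5, D → 1; maximin = 5.
Column maxima: X → 5, Y → 11; minimax = 5.
maximin = minimax = 5, so a saddle point exists.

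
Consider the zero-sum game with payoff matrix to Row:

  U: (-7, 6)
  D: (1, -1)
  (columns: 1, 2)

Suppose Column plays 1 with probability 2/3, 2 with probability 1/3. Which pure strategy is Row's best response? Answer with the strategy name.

Expected payoff of U: (2/3)·(-7) + (1/3)·6 = -8/3.
Expected payoff of D: (2/3)·1 + (1/3)·(-1) = 1/3.
The largest is 1/3, so Row's best response is D.

D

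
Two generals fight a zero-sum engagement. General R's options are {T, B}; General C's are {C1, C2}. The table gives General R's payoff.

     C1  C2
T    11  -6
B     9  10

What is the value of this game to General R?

Row minima: T → -6, B → 9; maximin = 9.
Column maxima: C1 → 11, C2 → 10; minimax = 10.
9 ≠ 10, so there is no saddle point; optimal play is mixed.
Let General R play T with probability p. Expected payoff against C1: 11p + 9(1−p) = 2p + 9; against C2: (-6)p + 10(1−p) = −16p + 10.
Setting these equal: 2p + 9 = −16p + 10 ⇒ 18p = 1 ⇒ p = 1/18, and the value is (2)·(1/18) + 9 = 82/9.
For General C: with q = P(C1), equating T's and B's payoffs gives 17q − 6 = −q + 10 ⇒ q = 8/9.

82/9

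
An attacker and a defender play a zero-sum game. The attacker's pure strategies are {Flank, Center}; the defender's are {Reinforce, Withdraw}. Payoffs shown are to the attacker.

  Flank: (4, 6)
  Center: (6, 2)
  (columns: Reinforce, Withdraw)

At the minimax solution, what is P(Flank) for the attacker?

Row minima: Flank → 4, Center → 2; maximin = 4.
Column maxima: Reinforce → 6, Withdraw → 6; minimax = 6.
4 ≠ 6, so there is no saddle point; optimal play is mixed.
Let the attacker play Flank with probability p. Expected payoff against Reinforce: 4p + 6(1−p) = −2p + 6; against Withdraw: 6p + 2(1−p) = 4p + 2.
Setting these equal: −2p + 6 = 4p + 2 ⇒ −6p = -4 ⇒ p = 2/3, and the value is (-2)·(2/3) + 6 = 14/3.
For the defender: with q = P(Reinforce), equating Flank's and Center's payoffs gives −2q + 6 = 4q + 2 ⇒ q = 2/3.

2/3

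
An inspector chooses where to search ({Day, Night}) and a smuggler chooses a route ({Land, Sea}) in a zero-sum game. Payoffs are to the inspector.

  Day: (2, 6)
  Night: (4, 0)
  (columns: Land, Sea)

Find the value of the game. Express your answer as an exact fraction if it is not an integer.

3

Row minima: Day → 2, Night → 0; maximin = 2.
Column maxima: Land → 4, Sea → 6; minimax = 4.
2 ≠ 4, so there is no saddle point; optimal play is mixed.
Let the inspector play Day with probability p. Expected payoff against Land: 2p + 4(1−p) = −2p + 4; against Sea: 6p + 0(1−p) = 6p.
Setting these equal: −2p + 4 = 6p ⇒ −8p = -4 ⇒ p = 1/2, and the value is (-2)·(1/2) + 4 = 3.
For the smuggler: with q = P(Land), equating Day's and Night's payoffs gives −4q + 6 = 4q ⇒ q = 3/4.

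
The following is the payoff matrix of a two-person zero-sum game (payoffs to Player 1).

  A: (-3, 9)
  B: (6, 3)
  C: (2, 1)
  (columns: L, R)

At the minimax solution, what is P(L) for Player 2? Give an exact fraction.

2/5

Row minima: A → -3, B → 3, C → 1; maximin = 3.
Column maxima: L → 6, R → 9; minimax = 6.
3 ≠ 6, so there is no saddle point; optimal play is mixed.
C is strictly dominated by B, so Player 1 never plays it.
On the remaining 2×2 (A, B vs L, R):
Let Player 1 play A with probability p. Expected payoff against L: (-3)p + 6(1−p) = −9p + 6; against R: 9p + 3(1−p) = 6p + 3.
Setting these equal: −9p + 6 = 6p + 3 ⇒ −15p = -3 ⇒ p = 1/5, and the value is (-9)·(1/5) + 6 = 21/5.
For Player 2: with q = P(L), equating A's and B's payoffs gives −12q + 9 = 3q + 3 ⇒ q = 2/5.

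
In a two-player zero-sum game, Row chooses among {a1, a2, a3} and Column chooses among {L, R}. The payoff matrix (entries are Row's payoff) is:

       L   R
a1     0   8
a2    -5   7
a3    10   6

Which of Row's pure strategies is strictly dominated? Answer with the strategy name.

a1 gives a strictly higher payoff than a2 against every column: 0 > -5, 8 > 7.
So a2 is strictly dominated and Row never plays it.

a2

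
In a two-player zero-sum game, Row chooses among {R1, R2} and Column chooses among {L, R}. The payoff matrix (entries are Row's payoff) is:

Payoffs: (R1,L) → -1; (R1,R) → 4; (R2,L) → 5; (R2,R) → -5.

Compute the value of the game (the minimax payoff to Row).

1

Row minima: R1 → -1, R2 → -5; maximin = -1.
Column maxima: L → 5, R → 4; minimax = 4.
-1 ≠ 4, so there is no saddle point; optimal play is mixed.
Let Row play R1 with probability p. Expected payoff against L: (-1)p + 5(1−p) = −6p + 5; against R: 4p + (-5)(1−p) = 9p − 5.
Setting these equal: −6p + 5 = 9p − 5 ⇒ −15p = -10 ⇒ p = 2/3, and the value is (-6)·(2/3) + 5 = 1.
For Column: with q = P(L), equating R1's and R2's payoffs gives −5q + 4 = 10q − 5 ⇒ q = 3/5.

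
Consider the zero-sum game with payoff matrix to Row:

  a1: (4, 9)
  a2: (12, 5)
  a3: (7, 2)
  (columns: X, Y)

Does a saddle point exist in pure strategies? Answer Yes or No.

Row minima: a1 → 4, a2 → 5, a3 → 2; maximin = 5.
Column maxima: X → 12, Y → 9; minimax = 9.
5 ≠ 9, so no pure-strategy equilibrium exists.

No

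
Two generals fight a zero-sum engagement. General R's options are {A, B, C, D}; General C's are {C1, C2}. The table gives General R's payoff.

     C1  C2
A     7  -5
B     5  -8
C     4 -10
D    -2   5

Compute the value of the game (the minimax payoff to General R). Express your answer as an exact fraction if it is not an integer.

Row minima: A → -5, B → -8, C → -10, D → -2; maximin = -2.
Column maxima: C1 → 7, C2 → 5; minimax = 5.
-2 ≠ 5, so there is no saddle point; optimal play is mixed.
B is strictly dominated by A, so General R never plays it.
C is strictly dominated by A, so General R never plays it.
On the remaining 2×2 (A, D vs C1, C2):
Let General R play A with probability p. Expected payoff against C1: 7p + (-2)(1−p) = 9p − 2; against C2: (-5)p + 5(1−p) = −10p + 5.
Setting these equal: 9p − 2 = −10p + 5 ⇒ 19p = 7 ⇒ p = 7/19, and the value is (9)·(7/19) − 2 = 25/19.
For General C: with q = P(C1), equating A's and D's payoffs gives 12q − 5 = −7q + 5 ⇒ q = 10/19.

25/19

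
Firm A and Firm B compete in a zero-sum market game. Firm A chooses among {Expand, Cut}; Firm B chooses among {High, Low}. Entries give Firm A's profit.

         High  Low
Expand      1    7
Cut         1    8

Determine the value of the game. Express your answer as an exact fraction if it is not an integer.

1

Row minima: Expand → 1, Cut → 1; maximin = 1.
Column maxima: High → 1, Low → 8; minimax = 1.
Since maximin = minimax = 1, there is a saddle point and the value is 1.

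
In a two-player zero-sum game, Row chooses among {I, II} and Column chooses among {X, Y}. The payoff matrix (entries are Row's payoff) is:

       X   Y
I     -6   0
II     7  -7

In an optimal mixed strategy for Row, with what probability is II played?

Row minima: I → -6, II → -7; maximin = -6.
Column maxima: X → 7, Y → 0; minimax = 0.
-6 ≠ 0, so there is no saddle point; optimal play is mixed.
Let Row play I with probability p. Expected payoff against X: (-6)p + 7(1−p) = −13p + 7; against Y: 0p + (-7)(1−p) = 7p − 7.
Setting these equal: −13p + 7 = 7p − 7 ⇒ −20p = -14 ⇒ p = 7/10, and the value is (-13)·(7/10) + 7 = -21/10.
For Column: with q = P(X), equating I's and II's payoffs gives −6q = 14q − 7 ⇒ q = 7/20.

3/10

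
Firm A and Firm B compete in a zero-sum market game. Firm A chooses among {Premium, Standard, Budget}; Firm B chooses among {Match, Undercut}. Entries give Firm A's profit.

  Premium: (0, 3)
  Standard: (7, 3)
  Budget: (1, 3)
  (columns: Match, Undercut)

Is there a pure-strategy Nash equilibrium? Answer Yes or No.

Yes

Row minima: Premium → 0, Standard → 3, Budget → 1; maximin = 3.
Column maxima: Match → 7, Undercut → 3; minimax = 3.
maximin = minimax = 3, so a saddle point exists.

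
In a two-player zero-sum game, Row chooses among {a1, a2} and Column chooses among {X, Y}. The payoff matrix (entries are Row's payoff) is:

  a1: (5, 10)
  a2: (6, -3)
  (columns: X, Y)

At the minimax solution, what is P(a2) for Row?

Row minima: a1 → 5, a2 → -3; maximin = 5.
Column maxima: X → 6, Y → 10; minimax = 6.
5 ≠ 6, so there is no saddle point; optimal play is mixed.
Let Row play a1 with probability p. Expected payoff against X: 5p + 6(1−p) = −p + 6; against Y: 10p + (-3)(1−p) = 13p − 3.
Setting these equal: −p + 6 = 13p − 3 ⇒ −14p = -9 ⇒ p = 9/14, and the value is (-1)·(9/14) + 6 = 75/14.
For Column: with q = P(X), equating a1's and a2's payoffs gives −5q + 10 = 9q − 3 ⇒ q = 13/14.

5/14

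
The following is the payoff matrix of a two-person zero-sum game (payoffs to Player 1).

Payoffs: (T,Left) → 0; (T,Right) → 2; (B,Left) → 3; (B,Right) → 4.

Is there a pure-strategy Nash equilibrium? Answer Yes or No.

Row minima: T → 0, B → 3; maximin = 3.
Column maxima: Left → 3, Right → 4; minimax = 3.
maximin = minimax = 3, so a saddle point exists.

Yes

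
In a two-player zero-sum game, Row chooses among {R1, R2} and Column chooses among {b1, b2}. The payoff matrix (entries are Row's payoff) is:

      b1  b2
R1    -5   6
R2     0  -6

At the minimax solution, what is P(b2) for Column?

Row minima: R1 → -5, R2 → -6; maximin = -5.
Column maxima: b1 → 0, b2 → 6; minimax = 0.
-5 ≠ 0, so there is no saddle point; optimal play is mixed.
Let Row play R1 with probability p. Expected payoff against b1: (-5)p + 0(1−p) = −5p; against b2: 6p + (-6)(1−p) = 12p − 6.
Setting these equal: −5p = 12p − 6 ⇒ −17p = -6 ⇒ p = 6/17, and the value is (-5)·(6/17) = -30/17.
For Column: with q = P(b1), equating R1's and R2's payoffs gives −11q + 6 = 6q − 6 ⇒ q = 12/17.

5/17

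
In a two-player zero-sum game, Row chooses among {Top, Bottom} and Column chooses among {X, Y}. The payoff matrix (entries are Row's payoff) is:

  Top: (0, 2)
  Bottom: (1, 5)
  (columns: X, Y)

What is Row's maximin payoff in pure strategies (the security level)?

Row minima: Top → 0, Bottom → 1.
The best of these is 1.

1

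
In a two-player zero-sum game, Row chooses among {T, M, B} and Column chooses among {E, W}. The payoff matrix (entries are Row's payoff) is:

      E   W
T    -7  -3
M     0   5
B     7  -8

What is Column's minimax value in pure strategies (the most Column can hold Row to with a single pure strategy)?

5

Column maxima: E → 7, W → 5.
The smallest of these is 5.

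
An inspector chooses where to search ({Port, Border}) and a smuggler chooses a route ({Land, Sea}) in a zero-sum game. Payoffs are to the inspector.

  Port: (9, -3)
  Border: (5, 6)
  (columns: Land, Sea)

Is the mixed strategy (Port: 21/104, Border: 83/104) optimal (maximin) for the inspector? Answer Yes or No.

No

Against Land this mix gives (21/104)·9 + (83/104)·5 = 151/26.
Against Sea this mix gives (21/104)·(-3) + (83/104)·6 = 435/104.
The smuggler will play Sea, holding the inspector to 435/104. Shifting weight toward the row that does better against Sea would raise this floor (the equalizing mix achieves 69/13 against both Sea and Land), so the proposed strategy is not optimal.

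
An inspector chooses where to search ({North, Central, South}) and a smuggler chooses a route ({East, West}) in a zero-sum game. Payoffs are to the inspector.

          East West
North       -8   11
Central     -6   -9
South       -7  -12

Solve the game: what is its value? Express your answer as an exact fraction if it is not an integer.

Row minima: North → -8, Central → -9, South → -12; maximin = -8.
Column maxima: East → -6, West → 11; minimax = -6.
-8 ≠ -6, so there is no saddle point; optimal play is mixed.
South is strictly dominated by Central, so the inspector never plays it.
On the remaining 2×2 (North, Central vs East, West):
Let the inspector play North with probability p. Expected payoff against East: (-8)p + (-6)(1−p) = −2p − 6; against West: 11p + (-9)(1−p) = 20p − 9.
Setting these equal: −2p − 6 = 20p − 9 ⇒ −22p = -3 ⇒ p = 3/22, and the value is (-2)·(3/22) − 6 = -69/11.
For the smuggler: with q = P(East), equating North's and Central's payoffs gives −19q + 11 = 3q − 9 ⇒ q = 10/11.

-69/11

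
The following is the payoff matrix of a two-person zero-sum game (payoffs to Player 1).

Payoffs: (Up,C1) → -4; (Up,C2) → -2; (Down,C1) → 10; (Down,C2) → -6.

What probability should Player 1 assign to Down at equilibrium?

1/9

Row minima: Up → -4, Down → -6; maximin = -4.
Column maxima: C1 → 10, C2 → -2; minimax = -2.
-4 ≠ -2, so there is no saddle point; optimal play is mixed.
Let Player 1 play Up with probability p. Expected payoff against C1: (-4)p + 10(1−p) = −14p + 10; against C2: (-2)p + (-6)(1−p) = 4p − 6.
Setting these equal: −14p + 10 = 4p − 6 ⇒ −18p = -16 ⇒ p = 8/9, and the value is (-14)·(8/9) + 10 = -22/9.
For Player 2: with q = P(C1), equating Up's and Down's payoffs gives −2q − 2 = 16q − 6 ⇒ q = 2/9.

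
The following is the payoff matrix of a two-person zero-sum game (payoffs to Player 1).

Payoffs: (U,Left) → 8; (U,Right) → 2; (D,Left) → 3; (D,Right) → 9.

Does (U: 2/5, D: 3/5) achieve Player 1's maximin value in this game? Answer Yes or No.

No

Against Left this mix gives (2/5)·8 + (3/5)·3 = 5.
Against Right this mix gives (2/5)·2 + (3/5)·9 = 31/5.
Player 2 will play Left, holding Player 1 to 5. Shifting weight toward the row that does better against Left would raise this floor (the equalizing mix achieves 11/2 against both Left and Right), so the proposed strategy is not optimal.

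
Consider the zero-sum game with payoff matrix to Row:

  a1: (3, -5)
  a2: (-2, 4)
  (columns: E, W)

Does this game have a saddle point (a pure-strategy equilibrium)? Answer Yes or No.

Row minima: a1 → -5, a2 → -2; maximin = -2.
Column maxima: E → 3, W → 4; minimax = 3.
-2 ≠ 3, so no pure-strategy equilibrium exists.

No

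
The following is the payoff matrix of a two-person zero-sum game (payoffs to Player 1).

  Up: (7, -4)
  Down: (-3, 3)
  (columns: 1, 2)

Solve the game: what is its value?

Row minima: Up → -4, Down → -3; maximin = -3.
Column maxima: 1 → 7, 2 → 3; minimax = 3.
-3 ≠ 3, so there is no saddle point; optimal play is mixed.
Let Player 1 play Up with probability p. Expected payoff against 1: 7p + (-3)(1−p) = 10p − 3; against 2: (-4)p + 3(1−p) = −7p + 3.
Setting these equal: 10p − 3 = −7p + 3 ⇒ 17p = 6 ⇒ p = 6/17, and the value is (10)·(6/17) − 3 = 9/17.
For Player 2: with q = P(1), equating Up's and Down's payoffs gives 11q − 4 = −6q + 3 ⇒ q = 7/17.

9/17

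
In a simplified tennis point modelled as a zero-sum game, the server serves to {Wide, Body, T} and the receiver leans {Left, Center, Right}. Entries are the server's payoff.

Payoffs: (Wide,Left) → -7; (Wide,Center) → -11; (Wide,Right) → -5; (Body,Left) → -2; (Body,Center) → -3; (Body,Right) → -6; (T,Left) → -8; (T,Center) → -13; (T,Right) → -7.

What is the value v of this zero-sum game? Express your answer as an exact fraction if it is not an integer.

Row minima: Wide → -11, Body → -6, T → -13; maximin = -6.
Column maxima: Left → -2, Center → -3, Right → -5; minimax = -5.
-6 ≠ -5, so there is no saddle point; optimal play is mixed.
T is strictly dominated by Wide, so the server never plays it.
Left is strictly dominated by Center (it gives the server strictly more in every row), so the receiver never plays it.
On the remaining 2×2 (Wide, Body vs Center, Right):
Let the server play Wide with probability p. Expected payoff against Center: (-11)p + (-3)(1−p) = −8p − 3; against Right: (-5)p + (-6)(1−p) = p − 6.
Setting these equal: −8p − 3 = p − 6 ⇒ −9p = -3 ⇒ p = 1/3, and the value is (-8)·(1/3) − 3 = -17/3.
For the receiver: with q = P(Center), equating Wide's and Body's payoffs gives −6q − 5 = 3q − 6 ⇒ q = 1/9.

-17/3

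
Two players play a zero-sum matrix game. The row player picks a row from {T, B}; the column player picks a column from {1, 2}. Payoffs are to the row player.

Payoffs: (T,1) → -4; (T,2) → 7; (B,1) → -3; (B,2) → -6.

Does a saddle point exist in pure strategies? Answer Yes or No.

Row minima: T → -4, B → -6; maximin = -4.
Column maxima: 1 → -3, 2 → 7; minimax = -3.
-4 ≠ -3, so no pure-strategy equilibrium exists.

No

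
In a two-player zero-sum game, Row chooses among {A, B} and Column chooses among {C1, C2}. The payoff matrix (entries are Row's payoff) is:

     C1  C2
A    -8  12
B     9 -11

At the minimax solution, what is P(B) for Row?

Row minima: A → -8, B → -11; maximin = -8.
Column maxima: C1 → 9, C2 → 12; minimax = 9.
-8 ≠ 9, so there is no saddle point; optimal play is mixed.
Let Row play A with probability p. Expected payoff against C1: (-8)p + 9(1−p) = −17p + 9; against C2: 12p + (-11)(1−p) = 23p − 11.
Setting these equal: −17p + 9 = 23p − 11 ⇒ −40p = -20 ⇒ p = 1/2, and the value is (-17)·(1/2) + 9 = 1/2.
For Column: with q = P(C1), equating A's and B's payoffs gives −20q + 12 = 20q − 11 ⇒ q = 23/40.

1/2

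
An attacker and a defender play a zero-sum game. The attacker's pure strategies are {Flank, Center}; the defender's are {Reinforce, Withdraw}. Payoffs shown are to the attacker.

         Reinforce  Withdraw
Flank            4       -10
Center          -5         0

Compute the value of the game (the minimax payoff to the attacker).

Row minima: Flank → -10, Center → -5; maximin = -5.
Column maxima: Reinforce → 4, Withdraw → 0; minimax = 0.
-5 ≠ 0, so there is no saddle point; optimal play is mixed.
Let the attacker play Flank with probability p. Expected payoff against Reinforce: 4p + (-5)(1−p) = 9p − 5; against Withdraw: (-10)p + 0(1−p) = −10p.
Setting these equal: 9p − 5 = −10p ⇒ 19p = 5 ⇒ p = 5/19, and the value is (9)·(5/19) − 5 = -50/19.
For the defender: with q = P(Reinforce), equating Flank's and Center's payoffs gives 14q − 10 = −5q ⇒ q = 10/19.

-50/19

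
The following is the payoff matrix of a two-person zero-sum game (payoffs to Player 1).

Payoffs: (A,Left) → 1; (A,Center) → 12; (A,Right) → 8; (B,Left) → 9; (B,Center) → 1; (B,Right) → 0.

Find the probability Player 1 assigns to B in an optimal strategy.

7/16

Row minima: A → 1, B → 0; maximin = 1.
Column maxima: Left → 9, Center → 12, Right → 8; minimax = 8.
1 ≠ 8, so there is no saddle point; optimal play is mixed.
Center is strictly dominated by Right (it gives Player 1 strictly more in every row), so Player 2 never plays it.
On the remaining 2×2 (A, B vs Left, Right):
Let Player 1 play A with probability p. Expected payoff against Left: 1p + 9(1−p) = −8p + 9; against Right: 8p + 0(1−p) = 8p.
Setting these equal: −8p + 9 = 8p ⇒ −16p = -9 ⇒ p = 9/16, and the value is (-8)·(9/16) + 9 = 9/2.
For Player 2: with q = P(Left), equating A's and B's payoffs gives −7q + 8 = 9q ⇒ q = 1/2.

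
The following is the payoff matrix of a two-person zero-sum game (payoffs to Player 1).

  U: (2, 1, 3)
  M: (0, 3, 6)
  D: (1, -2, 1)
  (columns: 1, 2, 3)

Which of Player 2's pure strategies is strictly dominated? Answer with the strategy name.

2 holds Player 1's payoff strictly below 3 in every row: 1 < 3, 3 < 6, -2 < 1.
So 3 is strictly dominated for Player 2.

3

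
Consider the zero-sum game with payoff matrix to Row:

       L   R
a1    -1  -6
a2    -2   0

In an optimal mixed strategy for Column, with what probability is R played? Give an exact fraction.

Row minima: a1 → -6, a2 → -2; maximin = -2.
Column maxima: L → -1, R → 0; minimax = -1.
-2 ≠ -1, so there is no saddle point; optimal play is mixed.
Let Row play a1 with probability p. Expected payoff against L: (-1)p + (-2)(1−p) = p − 2; against R: (-6)p + 0(1−p) = −6p.
Setting these equal: p − 2 = −6p ⇒ 7p = 2 ⇒ p = 2/7, and the value is (1)·(2/7) − 2 = -12/7.
For Column: with q = P(L), equating a1's and a2's payoffs gives 5q − 6 = −2q ⇒ q = 6/7.

1/7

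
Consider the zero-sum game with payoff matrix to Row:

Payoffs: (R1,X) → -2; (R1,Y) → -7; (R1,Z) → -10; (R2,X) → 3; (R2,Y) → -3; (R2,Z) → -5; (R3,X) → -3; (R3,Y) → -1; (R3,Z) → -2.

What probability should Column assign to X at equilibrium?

1/3

Row minima: R1 → -10, R2 → -5, R3 → -3; maximin = -3.
Column maxima: X → 3, Y → -1, Z → -2; minimax = -2.
-3 ≠ -2, so there is no saddle point; optimal play is mixed.
R1 is strictly dominated by R2, so Row never plays it.
Y is strictly dominated by Z (it gives Row strictly more in every row), so Column never plays it.
On the remaining 2×2 (R2, R3 vs X, Z):
Let Row play R2 with probability p. Expected payoff against X: 3p + (-3)(1−p) = 6p − 3; against Z: (-5)p + (-2)(1−p) = −3p − 2.
Setting these equal: 6p − 3 = −3p − 2 ⇒ 9p = 1 ⇒ p = 1/9, and the value is (6)·(1/9) − 3 = -7/3.
For Column: with q = P(X), equating R2's and R3's payoffs gives 8q − 5 = −q − 2 ⇒ q = 1/3.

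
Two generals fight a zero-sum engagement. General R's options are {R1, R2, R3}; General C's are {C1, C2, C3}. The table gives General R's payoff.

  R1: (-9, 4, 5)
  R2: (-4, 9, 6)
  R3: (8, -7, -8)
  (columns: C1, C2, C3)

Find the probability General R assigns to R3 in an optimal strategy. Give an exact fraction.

5/13

Row minima: R1 → -9, R2 → -4, R3 → -8; maximin = -4.
Column maxima: C1 → 8, C2 → 9, C3 → 6; minimax = 6.
-4 ≠ 6, so there is no saddle point; optimal play is mixed.
R1 is strictly dominated by R2, so General R never plays it.
With R1 eliminated, C2 is strictly dominated by C3 (it gives General R strictly more in every remaining row), so General C never plays it.
On the remaining 2×2 (R2, R3 vs C1, C3):
Let General R play R2 with probability p. Expected payoff against C1: (-4)p + 8(1−p) = −12p + 8; against C3: 6p + (-8)(1−p) = 14p − 8.
Setting these equal: −12p + 8 = 14p − 8 ⇒ −26p = -16 ⇒ p = 8/13, and the value is (-12)·(8/13) + 8 = 8/13.
For General C: with q = P(C1), equating R2's and R3's payoffs gives −10q + 6 = 16q − 8 ⇒ q = 7/13.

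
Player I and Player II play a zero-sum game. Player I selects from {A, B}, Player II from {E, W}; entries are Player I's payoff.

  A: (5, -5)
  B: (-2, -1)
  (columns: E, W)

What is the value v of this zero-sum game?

-15/11

Row minima: A → -5, B → -2; maximin = -2.
Column maxima: E → 5, W → -1; minimax = -1.
-2 ≠ -1, so there is no saddle point; optimal play is mixed.
Let Player I play A with probability p. Expected payoff against E: 5p + (-2)(1−p) = 7p − 2; against W: (-5)p + (-1)(1−p) = −4p − 1.
Setting these equal: 7p − 2 = −4p − 1 ⇒ 11p = 1 ⇒ p = 1/11, and the value is (7)·(1/11) − 2 = -15/11.
For Player II: with q = P(E), equating A's and B's payoffs gives 10q − 5 = −q − 1 ⇒ q = 4/11.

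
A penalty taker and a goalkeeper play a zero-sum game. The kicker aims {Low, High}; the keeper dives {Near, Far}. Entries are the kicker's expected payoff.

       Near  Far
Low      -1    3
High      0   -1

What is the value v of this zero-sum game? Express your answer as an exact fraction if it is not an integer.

Row minima: Low → -1, High → -1; maximin = -1.
Column maxima: Near → 0, Far → 3; minimax = 0.
-1 ≠ 0, so there is no saddle point; optimal play is mixed.
Let the kicker play Low with probability p. Expected payoff against Near: (-1)p + 0(1−p) = −p; against Far: 3p + (-1)(1−p) = 4p − 1.
Setting these equal: −p = 4p − 1 ⇒ −5p = -1 ⇒ p = 1/5, and the value is (-1)·(1/5) = -1/5.
For the keeper: with q = P(Near), equating Low's and High's payoffs gives −4q + 3 = q − 1 ⇒ q = 4/5.

-1/5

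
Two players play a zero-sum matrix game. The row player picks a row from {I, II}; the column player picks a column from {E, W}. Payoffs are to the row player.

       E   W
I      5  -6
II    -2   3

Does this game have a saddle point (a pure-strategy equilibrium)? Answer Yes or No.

Row minima: I → -6, II → -2; maximin = -2.
Column maxima: E → 5, W → 3; minimax = 3.
-2 ≠ 3, so no pure-strategy equilibrium exists.

No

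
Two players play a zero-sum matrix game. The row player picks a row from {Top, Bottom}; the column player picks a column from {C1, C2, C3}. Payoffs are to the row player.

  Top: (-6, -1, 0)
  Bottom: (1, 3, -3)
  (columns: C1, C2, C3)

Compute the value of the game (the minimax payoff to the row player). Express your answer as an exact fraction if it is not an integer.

-9/5

Row minima: Top → -6, Bottom → -3; maximin = -3.
Column maxima: C1 → 1, C2 → 3, C3 → 0; minimax = 0.
-3 ≠ 0, so there is no saddle point; optimal play is mixed.
C2 is strictly dominated by C1 (it gives the row player strictly more in every row), so the column player never plays it.
On the remaining 2×2 (Top, Bottom vs C1, C3):
Let the row player play Top with probability p. Expected payoff against C1: (-6)p + 1(1−p) = −7p + 1; against C3: 0p + (-3)(1−p) = 3p − 3.
Setting these equal: −7p + 1 = 3p − 3 ⇒ −10p = -4 ⇒ p = 2/5, and the value is (-7)·(2/5) + 1 = -9/5.
For the column player: with q = P(C1), equating Top's and Bottom's payoffs gives −6q = 4q − 3 ⇒ q = 3/10.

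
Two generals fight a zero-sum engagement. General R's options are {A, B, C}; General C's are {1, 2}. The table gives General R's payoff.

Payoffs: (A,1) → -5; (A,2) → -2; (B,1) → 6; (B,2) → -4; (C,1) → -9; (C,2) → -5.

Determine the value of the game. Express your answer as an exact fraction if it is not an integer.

Row minima: A → -5, B → -4, C → -9; maximin = -4.
Column maxima: 1 → 6, 2 → -2; minimax = -2.
-4 ≠ -2, so there is no saddle point; optimal play is mixed.
C is strictly dominated by A, so General R never plays it.
On the remaining 2×2 (A, B vs 1, 2):
Let General R play A with probability p. Expected payoff against 1: (-5)p + 6(1−p) = −11p + 6; against 2: (-2)p + (-4)(1−p) = 2p − 4.
Setting these equal: −11p + 6 = 2p − 4 ⇒ −13p = -10 ⇒ p = 10/13, and the value is (-11)·(10/13) + 6 = -32/13.
For General C: with q = P(1), equating A's and B's payoffs gives −3q − 2 = 10q − 4 ⇒ q = 2/13.

-32/13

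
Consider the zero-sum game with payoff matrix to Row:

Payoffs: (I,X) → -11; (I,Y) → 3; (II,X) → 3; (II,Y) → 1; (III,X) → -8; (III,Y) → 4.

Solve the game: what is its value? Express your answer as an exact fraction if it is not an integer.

Row minima: I → -11, II → 1, III → -8; maximin = 1.
Column maxima: X → 3, Y → 4; minimax = 3.
1 ≠ 3, so there is no saddle point; optimal play is mixed.
I is strictly dominated by III, so Row never plays it.
On the remaining 2×2 (II, III vs X, Y):
Let Row play II with probability p. Expected payoff against X: 3p + (-8)(1−p) = 11p − 8; against Y: 1p + 4(1−p) = −3p + 4.
Setting these equal: 11p − 8 = −3p + 4 ⇒ 14p = 12 ⇒ p = 6/7, and the value is (11)·(6/7) − 8 = 10/7.
For Column: with q = P(X), equating II's and III's payoffs gives 2q + 1 = −12q + 4 ⇒ q = 3/14.

10/7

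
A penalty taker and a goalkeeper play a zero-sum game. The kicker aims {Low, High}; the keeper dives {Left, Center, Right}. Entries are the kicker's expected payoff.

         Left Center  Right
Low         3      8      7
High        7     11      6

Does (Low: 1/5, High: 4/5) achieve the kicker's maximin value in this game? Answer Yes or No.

Against Left this mix gives (1/5)·3 + (4/5)·7 = 31/5.
Against Center this mix gives (1/5)·8 + (4/5)·11 = 52/5.
Against Right this mix gives (1/5)·7 + (4/5)·6 = 31/5.
All of the keeper's active replies (Left, Right) yield 31/5, and no column does worse for the kicker. The mix makes the keeper indifferent and guarantees 31/5, so it is optimal.

Yes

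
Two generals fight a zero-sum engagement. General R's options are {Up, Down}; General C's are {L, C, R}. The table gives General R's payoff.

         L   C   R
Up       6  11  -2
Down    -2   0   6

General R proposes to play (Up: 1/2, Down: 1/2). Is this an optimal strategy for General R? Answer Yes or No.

Yes

Against L this mix gives (1/2)·6 + (1/2)·(-2) = 2.
Against C this mix gives (1/2)·11 + (1/2)·0 = 11/2.
Against R this mix gives (1/2)·(-2) + (1/2)·6 = 2.
All of General C's active replies (L, R) yield 2, and no column does worse for General R. The mix makes General C indifferent and guarantees 2, so it is optimal.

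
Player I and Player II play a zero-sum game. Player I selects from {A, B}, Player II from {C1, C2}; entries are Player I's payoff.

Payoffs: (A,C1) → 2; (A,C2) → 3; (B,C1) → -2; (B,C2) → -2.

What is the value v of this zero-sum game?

Row minima: A → 2, B → -2; maximin = 2.
Column maxima: C1 → 2, C2 → 3; minimax = 2.
Since maximin = minimax = 2, there is a saddle point and the value is 2.

2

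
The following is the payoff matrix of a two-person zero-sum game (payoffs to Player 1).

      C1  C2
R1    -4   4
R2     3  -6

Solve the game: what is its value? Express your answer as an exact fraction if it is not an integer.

Row minima: R1 → -4, R2 → -6; maximin = -4.
Column maxima: C1 → 3, C2 → 4; minimax = 3.
-4 ≠ 3, so there is no saddle point; optimal play is mixed.
Let Player 1 play R1 with probability p. Expected payoff against C1: (-4)p + 3(1−p) = −7p + 3; against C2: 4p + (-6)(1−p) = 10p − 6.
Setting these equal: −7p + 3 = 10p − 6 ⇒ −17p = -9 ⇒ p = 9/17, and the value is (-7)·(9/17) + 3 = -12/17.
For Player 2: with q = P(C1), equating R1's and R2's payoffs gives −8q + 4 = 9q − 6 ⇒ q = 10/17.

-12/17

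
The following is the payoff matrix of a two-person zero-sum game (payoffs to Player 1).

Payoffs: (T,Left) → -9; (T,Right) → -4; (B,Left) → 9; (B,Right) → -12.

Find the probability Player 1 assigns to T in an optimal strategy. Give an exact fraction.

21/26

Row minima: T → -9, B → -12; maximin = -9.
Column maxima: Left → 9, Right → -4; minimax = -4.
-9 ≠ -4, so there is no saddle point; optimal play is mixed.
Let Player 1 play T with probability p. Expected payoff against Left: (-9)p + 9(1−p) = −18p + 9; against Right: (-4)p + (-12)(1−p) = 8p − 12.
Setting these equal: −18p + 9 = 8p − 12 ⇒ −26p = -21 ⇒ p = 21/26, and the value is (-18)·(21/26) + 9 = -72/13.
For Player 2: with q = P(Left), equating T's and B's payoffs gives −5q − 4 = 21q − 12 ⇒ q = 4/13.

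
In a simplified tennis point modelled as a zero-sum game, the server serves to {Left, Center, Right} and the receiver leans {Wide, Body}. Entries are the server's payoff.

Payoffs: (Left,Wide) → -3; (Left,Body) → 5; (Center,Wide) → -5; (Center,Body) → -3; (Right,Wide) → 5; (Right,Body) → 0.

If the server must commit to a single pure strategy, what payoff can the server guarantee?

0

Row minima: Left → -3, Center → -5, Right → 0.
The best of these is 0.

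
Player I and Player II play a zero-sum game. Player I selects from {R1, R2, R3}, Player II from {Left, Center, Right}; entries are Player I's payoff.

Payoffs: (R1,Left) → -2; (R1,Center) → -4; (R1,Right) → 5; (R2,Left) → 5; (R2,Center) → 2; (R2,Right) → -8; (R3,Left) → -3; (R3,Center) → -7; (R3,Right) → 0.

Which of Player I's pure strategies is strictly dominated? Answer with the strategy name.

R1 gives a strictly higher payoff than R3 against every column: -2 > -3, -4 > -7, 5 > 0.
So R3 is strictly dominated and Player I never plays it.

R3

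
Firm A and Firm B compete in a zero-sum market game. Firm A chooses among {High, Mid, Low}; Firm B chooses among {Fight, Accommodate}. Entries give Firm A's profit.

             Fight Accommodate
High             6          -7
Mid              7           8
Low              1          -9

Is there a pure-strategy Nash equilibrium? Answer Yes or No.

Yes

Row minima: High → -7, Mid → 7, Low → -9; maximin = 7.
Column maxima: Fight → 7, Accommodate → 8; minimax = 7.
maximin = minimax = 7, so a saddle point exists.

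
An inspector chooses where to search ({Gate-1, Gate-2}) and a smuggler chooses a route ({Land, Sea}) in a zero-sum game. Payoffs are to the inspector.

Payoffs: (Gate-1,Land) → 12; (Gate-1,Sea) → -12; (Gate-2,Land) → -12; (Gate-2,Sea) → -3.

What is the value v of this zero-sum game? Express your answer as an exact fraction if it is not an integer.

Row minima: Gate-1 → -12, Gate-2 → -12; maximin = -12.
Column maxima: Land → 12, Sea → -3; minimax = -3.
-12 ≠ -3, so there is no saddle point; optimal play is mixed.
Let the inspector play Gate-1 with probability p. Expected payoff against Land: 12p + (-12)(1−p) = 24p − 12; against Sea: (-12)p + (-3)(1−p) = −9p − 3.
Setting these equal: 24p − 12 = −9p − 3 ⇒ 33p = 9 ⇒ p = 3/11, and the value is (24)·(3/11) − 12 = -60/11.
For the smuggler: with q = P(Land), equating Gate-1's and Gate-2's payoffs gives 24q − 12 = −9q − 3 ⇒ q = 3/11.

-60/11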